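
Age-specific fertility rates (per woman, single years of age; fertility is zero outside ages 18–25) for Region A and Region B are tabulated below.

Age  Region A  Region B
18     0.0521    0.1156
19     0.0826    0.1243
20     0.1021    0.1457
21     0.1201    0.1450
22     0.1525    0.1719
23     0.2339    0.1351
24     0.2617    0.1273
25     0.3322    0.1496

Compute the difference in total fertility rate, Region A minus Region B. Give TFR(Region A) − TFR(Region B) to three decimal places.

Region A:
  Sum of ASFRs = 0.0521 + 0.0826 + 0.1021 + 0.1201 + 0.1525 + 0.2339 + 0.2617 + 0.3322 = 1.3372
  TFR = 1.3372
Region B:
  Sum of ASFRs = 0.1156 + 0.1243 + 0.1457 + 0.1450 + 0.1719 + 0.1351 + 0.1273 + 0.1496 = 1.1145
  TFR = 1.1145
Difference = 1.3372 − 1.1145 = 0.2227

0.223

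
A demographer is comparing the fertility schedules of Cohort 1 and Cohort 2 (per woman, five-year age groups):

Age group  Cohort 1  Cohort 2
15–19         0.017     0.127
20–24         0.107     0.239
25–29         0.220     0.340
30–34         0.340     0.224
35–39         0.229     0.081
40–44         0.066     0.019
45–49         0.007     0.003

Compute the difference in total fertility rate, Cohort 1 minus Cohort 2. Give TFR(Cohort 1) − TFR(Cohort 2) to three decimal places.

Cohort 1:
  Sum of ASFRs = 0.017 + 0.107 + 0.220 + 0.340 + 0.229 + 0.066 + 0.007 = 0.986
  TFR = 5 × 0.986 = 4.93
Cohort 2:
  Sum of ASFRs = 0.127 + 0.239 + 0.340 + 0.224 + 0.081 + 0.019 + 0.003 = 1.033
  TFR = 5 × 1.033 = 5.165
Difference = 4.93 − 5.165 = -0.235

-0.235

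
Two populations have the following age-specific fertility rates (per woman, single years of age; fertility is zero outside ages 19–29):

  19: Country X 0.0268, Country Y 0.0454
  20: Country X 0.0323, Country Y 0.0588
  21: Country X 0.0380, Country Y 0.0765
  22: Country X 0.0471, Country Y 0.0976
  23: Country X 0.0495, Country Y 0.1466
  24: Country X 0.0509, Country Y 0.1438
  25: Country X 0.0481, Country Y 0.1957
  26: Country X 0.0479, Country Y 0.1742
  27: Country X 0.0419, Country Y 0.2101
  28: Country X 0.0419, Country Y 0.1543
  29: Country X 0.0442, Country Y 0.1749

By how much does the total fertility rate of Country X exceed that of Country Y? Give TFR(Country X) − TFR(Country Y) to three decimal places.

-1.009

Country X:
  Sum of ASFRs = 0.0268 + 0.0323 + 0.0380 + 0.0471 + 0.0495 + 0.0509 + 0.0481 + 0.0479 + 0.0419 + 0.0419 + 0.0442 = 0.4686
  TFR = 0.4686
Country Y:
  Sum of ASFRs = 0.0454 + 0.0588 + 0.0765 + 0.0976 + 0.1466 + 0.1438 + 0.1957 + 0.1742 + 0.2101 + 0.1543 + 0.1749 = 1.4779
  TFR = 1.4779
Difference = 0.4686 − 1.4779 = -1.0093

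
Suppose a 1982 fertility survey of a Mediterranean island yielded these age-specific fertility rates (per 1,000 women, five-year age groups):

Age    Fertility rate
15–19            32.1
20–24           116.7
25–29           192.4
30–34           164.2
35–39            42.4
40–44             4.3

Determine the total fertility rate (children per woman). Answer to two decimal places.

Sum of ASFRs = 32.1 + 116.7 + 192.4 + 164.2 + 42.4 + 4.3 = 552.1
TFR = 5 × 552.1 / 1000 = 2.7605

2.76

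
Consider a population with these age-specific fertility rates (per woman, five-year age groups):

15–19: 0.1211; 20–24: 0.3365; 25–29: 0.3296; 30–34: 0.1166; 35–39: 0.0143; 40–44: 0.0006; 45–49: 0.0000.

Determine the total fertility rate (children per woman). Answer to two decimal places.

Sum of ASFRs = 0.1211 + 0.3365 + 0.3296 + 0.1166 + 0.0143 + 0.0006 + 0.0000 = 0.9187
TFR = 5 × 0.9187 = 4.5935

4.59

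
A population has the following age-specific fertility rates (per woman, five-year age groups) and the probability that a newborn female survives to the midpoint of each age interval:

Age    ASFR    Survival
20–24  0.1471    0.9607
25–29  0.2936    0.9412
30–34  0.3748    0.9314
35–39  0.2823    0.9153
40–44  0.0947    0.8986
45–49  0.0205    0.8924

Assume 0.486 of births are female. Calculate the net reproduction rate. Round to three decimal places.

Proportion female at birth = 0.486.
Each age group contributes 5 × ASFR × survival:
  20–24: 5 × 0.1471 × 0.9607 = 0.70659
  25–29: 5 × 0.2936 × 0.9412 = 1.38168
  30–34: 5 × 0.3748 × 0.9314 = 1.74544
  35–39: 5 × 0.2823 × 0.9153 = 1.29195
  40–44: 5 × 0.0947 × 0.8986 = 0.42549
  45–49: 5 × 0.0205 × 0.8924 = 0.09147
Sum = 5.64262
NRR = 0.486 × 5.64262 = 2.74231
With NRR above 1 the population is above replacement fertility.

2.742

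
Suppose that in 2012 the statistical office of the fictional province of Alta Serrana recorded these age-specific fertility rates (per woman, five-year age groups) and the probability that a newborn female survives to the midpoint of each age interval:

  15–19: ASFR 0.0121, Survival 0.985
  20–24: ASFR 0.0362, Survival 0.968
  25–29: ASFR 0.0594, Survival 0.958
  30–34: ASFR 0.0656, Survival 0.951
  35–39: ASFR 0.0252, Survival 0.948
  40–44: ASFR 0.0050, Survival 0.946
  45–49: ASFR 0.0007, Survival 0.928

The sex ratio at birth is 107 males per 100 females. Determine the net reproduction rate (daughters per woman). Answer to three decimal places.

0.472

Proportion female at birth = 100 / (100 + 107) = 0.48309.
Weighting each age-specific rate by interval width and survival:
  15–19: 5 × 0.0121 × 0.985 = 0.05959
  20–24: 5 × 0.0362 × 0.968 = 0.17521
  25–29: 5 × 0.0594 × 0.958 = 0.28453
  30–34: 5 × 0.0656 × 0.951 = 0.31193
  35–39: 5 × 0.0252 × 0.948 = 0.11945
  40–44: 5 × 0.0050 × 0.946 = 0.02365
  45–49: 5 × 0.0007 × 0.928 = 0.00325
Sum = 0.97761
NRR = 0.48309 × 0.97761 = 0.47227
With NRR below 1 the population is below replacement fertility.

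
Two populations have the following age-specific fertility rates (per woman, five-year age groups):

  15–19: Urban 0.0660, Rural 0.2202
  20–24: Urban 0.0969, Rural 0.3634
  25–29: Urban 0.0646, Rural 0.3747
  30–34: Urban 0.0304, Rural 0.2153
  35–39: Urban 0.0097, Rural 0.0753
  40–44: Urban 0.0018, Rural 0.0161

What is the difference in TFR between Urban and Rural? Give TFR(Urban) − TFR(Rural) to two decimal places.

Urban:
  Sum of ASFRs = 0.0660 + 0.0969 + 0.0646 + 0.0304 + 0.0097 + 0.0018 = 0.2694
  TFR = 5 × 0.2694 = 1.347
Rural:
  Sum of ASFRs = 0.2202 + 0.3634 + 0.3747 + 0.2153 + 0.0753 + 0.0161 = 1.2650
  TFR = 5 × 1.2650 = 6.325
Difference = 1.347 − 6.325 = -4.978

-4.98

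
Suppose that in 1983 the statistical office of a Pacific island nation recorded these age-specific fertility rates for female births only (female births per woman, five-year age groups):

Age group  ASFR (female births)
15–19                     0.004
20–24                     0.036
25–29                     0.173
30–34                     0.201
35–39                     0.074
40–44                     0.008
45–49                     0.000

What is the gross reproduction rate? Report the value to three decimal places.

Sum of female ASFRs = 0.004 + 0.036 + 0.173 + 0.201 + 0.074 + 0.008 + 0.000 = 0.496
GRR = 5 × 0.496 = 2.48

2.480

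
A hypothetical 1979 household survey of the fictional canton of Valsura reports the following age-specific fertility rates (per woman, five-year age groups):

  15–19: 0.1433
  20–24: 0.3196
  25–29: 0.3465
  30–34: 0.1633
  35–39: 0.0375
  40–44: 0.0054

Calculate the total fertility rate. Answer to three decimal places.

5.078

Sum of ASFRs = 0.1433 + 0.3196 + 0.3465 + 0.1633 + 0.0375 + 0.0054 = 1.0156
TFR = 5 × 1.0156 = 5.078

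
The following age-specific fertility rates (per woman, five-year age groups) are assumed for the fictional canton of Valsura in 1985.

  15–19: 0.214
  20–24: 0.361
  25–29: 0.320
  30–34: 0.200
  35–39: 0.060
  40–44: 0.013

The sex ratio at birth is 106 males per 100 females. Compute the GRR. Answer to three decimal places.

Proportion female at birth = 100 / (100 + 106) = 0.48544.
Sum of ASFRs = 0.214 + 0.361 + 0.320 + 0.200 + 0.060 + 0.013 = 1.168
TFR = 5 × 1.168 = 5.84
GRR = 0.48544 × 5.84 = 2.83497

2.835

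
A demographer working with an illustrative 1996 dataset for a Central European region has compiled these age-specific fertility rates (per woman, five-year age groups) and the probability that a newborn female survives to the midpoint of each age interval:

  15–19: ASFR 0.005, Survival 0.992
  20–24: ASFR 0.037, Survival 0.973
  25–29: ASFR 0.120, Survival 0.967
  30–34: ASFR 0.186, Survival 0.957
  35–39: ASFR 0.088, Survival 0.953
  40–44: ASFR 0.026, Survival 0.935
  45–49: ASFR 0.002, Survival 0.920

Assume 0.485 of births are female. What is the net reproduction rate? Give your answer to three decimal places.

1.079

Proportion female at birth = 0.485.
Weighting each age-specific rate by interval width and survival:
  15–19: 5 × 0.005 × 0.992 = 0.02480
  20–24: 5 × 0.037 × 0.973 = 0.18001
  25–29: 5 × 0.120 × 0.967 = 0.58020
  30–34: 5 × 0.186 × 0.957 = 0.89001
  35–39: 5 × 0.088 × 0.953 = 0.41932
  40–44: 5 × 0.026 × 0.935 = 0.12155
  45–49: 5 × 0.002 × 0.920 = 0.00920
Sum = 2.22509
NRR = 0.485 × 2.22509 = 1.07917
NRR > 1, so each generation more than replaces itself.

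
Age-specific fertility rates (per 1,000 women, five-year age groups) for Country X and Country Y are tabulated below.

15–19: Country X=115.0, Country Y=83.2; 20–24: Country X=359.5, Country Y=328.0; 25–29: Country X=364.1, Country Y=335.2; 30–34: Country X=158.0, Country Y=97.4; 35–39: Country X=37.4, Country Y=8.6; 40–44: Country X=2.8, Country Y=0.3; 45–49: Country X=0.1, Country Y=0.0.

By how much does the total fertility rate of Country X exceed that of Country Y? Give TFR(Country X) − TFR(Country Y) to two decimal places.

0.92

Country X:
  Sum of ASFRs = 115.0 + 359.5 + 364.1 + 158.0 + 37.4 + 2.8 + 0.1 = 1036.9
  TFR = 5 × 1036.9 / 1000 = 5.1845
Country Y:
  Sum of ASFRs = 83.2 + 328.0 + 335.2 + 97.4 + 8.6 + 0.3 + 0.0 = 852.7
  TFR = 5 × 852.7 / 1000 = 4.2635
Difference = 5.1845 − 4.2635 = 0.921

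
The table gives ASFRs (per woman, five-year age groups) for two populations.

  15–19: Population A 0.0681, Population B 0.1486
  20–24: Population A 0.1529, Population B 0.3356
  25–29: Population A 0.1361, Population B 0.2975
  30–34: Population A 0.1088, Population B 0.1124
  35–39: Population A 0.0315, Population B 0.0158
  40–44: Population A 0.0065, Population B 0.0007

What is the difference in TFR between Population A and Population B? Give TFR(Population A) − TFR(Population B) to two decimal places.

-2.03

Population A:
  Sum of ASFRs = 0.0681 + 0.1529 + 0.1361 + 0.1088 + 0.0315 + 0.0065 = 0.5039
  TFR = 5 × 0.5039 = 2.5195
Population B:
  Sum of ASFRs = 0.1486 + 0.3356 + 0.2975 + 0.1124 + 0.0158 + 0.0007 = 0.9106
  TFR = 5 × 0.9106 = 4.553
Difference = 2.5195 − 4.553 = -2.0335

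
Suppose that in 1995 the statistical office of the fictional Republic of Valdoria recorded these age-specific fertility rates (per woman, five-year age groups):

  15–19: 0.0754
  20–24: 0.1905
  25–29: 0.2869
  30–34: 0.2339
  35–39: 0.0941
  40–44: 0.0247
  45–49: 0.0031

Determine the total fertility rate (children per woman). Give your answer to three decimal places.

4.543

Sum of ASFRs = 0.0754 + 0.1905 + 0.2869 + 0.2339 + 0.0941 + 0.0247 + 0.0031 = 0.9086
TFR = 5 × 0.9086 = 4.543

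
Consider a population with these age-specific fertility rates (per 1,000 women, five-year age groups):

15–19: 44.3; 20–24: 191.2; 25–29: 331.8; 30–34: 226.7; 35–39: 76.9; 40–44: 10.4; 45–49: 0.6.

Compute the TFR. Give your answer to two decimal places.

4.41

Sum of ASFRs = 44.3 + 191.2 + 331.8 + 226.7 + 76.9 + 10.4 + 0.6 = 881.9
TFR = 5 × 881.9 / 1000 = 4.4095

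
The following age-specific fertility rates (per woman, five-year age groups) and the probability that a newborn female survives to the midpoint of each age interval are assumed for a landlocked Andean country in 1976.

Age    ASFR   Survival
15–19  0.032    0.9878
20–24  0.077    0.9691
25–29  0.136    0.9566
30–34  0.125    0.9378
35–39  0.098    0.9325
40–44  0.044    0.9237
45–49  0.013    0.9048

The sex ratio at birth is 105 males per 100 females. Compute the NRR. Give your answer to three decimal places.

Proportion female at birth = 100 / (100 + 105) = 0.48780.
Survival-weighted fertility by age (5·fₓ·Sₓ):
  15–19: 5 × 0.032 × 0.9878 = 0.15805
  20–24: 5 × 0.077 × 0.9691 = 0.37310
  25–29: 5 × 0.136 × 0.9566 = 0.65049
  30–34: 5 × 0.125 × 0.9378 = 0.58613
  35–39: 5 × 0.098 × 0.9325 = 0.45693
  40–44: 5 × 0.044 × 0.9237 = 0.20321
  45–49: 5 × 0.013 × 0.9048 = 0.05881
Sum = 2.48672
NRR = 0.48780 × 2.48672 = 1.21302

1.213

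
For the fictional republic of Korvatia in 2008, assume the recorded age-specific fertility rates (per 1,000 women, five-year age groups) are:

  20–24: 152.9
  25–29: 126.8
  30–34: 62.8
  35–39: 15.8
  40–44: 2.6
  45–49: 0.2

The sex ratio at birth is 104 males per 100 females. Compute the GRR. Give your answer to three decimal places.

0.885

Proportion female at birth = 100 / (100 + 104) = 0.49020.
Sum of ASFRs = 152.9 + 126.8 + 62.8 + 15.8 + 2.6 + 0.2 = 361.1
TFR = 5 × 361.1 / 1000 = 1.8055
GRR = 0.49020 × 1.8055 = 0.88506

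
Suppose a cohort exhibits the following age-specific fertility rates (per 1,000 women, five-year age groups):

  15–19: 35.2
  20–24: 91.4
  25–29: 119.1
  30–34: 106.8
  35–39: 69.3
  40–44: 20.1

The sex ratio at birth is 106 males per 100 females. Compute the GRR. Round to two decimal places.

Proportion female at birth = 100 / (100 + 106) = 0.48544.
Sum of ASFRs = 35.2 + 91.4 + 119.1 + 106.8 + 69.3 + 20.1 = 441.9
TFR = 5 × 441.9 / 1000 = 2.2095
GRR = 0.48544 × 2.2095 = 1.07258

1.07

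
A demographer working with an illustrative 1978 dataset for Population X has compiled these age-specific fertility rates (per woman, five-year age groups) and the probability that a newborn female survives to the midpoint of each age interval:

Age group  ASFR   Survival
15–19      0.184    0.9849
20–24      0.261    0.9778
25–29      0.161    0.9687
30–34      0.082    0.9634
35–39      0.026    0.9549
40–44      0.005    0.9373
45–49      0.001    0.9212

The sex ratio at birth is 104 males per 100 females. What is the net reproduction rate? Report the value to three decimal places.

Proportion female at birth = 100 / (100 + 104) = 0.49020.
Weighting each age-specific rate by interval width and survival:
  15–19: 5 × 0.184 × 0.9849 = 0.90611
  20–24: 5 × 0.261 × 0.9778 = 1.27603
  25–29: 5 × 0.161 × 0.9687 = 0.77980
  30–34: 5 × 0.082 × 0.9634 = 0.39499
  35–39: 5 × 0.026 × 0.9549 = 0.12414
  40–44: 5 × 0.005 × 0.9373 = 0.02343
  45–49: 5 × 0.001 × 0.9212 = 0.00461
Sum = 3.50911
NRR = 0.49020 × 3.50911 = 1.72017

1.720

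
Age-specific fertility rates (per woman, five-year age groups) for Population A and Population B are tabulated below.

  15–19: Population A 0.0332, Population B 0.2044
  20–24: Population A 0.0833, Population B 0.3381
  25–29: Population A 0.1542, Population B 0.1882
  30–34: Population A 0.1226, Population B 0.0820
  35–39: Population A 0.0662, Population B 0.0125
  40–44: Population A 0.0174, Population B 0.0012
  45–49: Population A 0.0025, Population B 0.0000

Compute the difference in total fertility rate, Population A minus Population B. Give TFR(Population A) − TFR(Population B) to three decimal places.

-1.735

Population A:
  Sum of ASFRs = 0.0332 + 0.0833 + 0.1542 + 0.1226 + 0.0662 + 0.0174 + 0.0025 = 0.4794
  TFR = 5 × 0.4794 = 2.397
Population B:
  Sum of ASFRs = 0.2044 + 0.3381 + 0.1882 + 0.0820 + 0.0125 + 0.0012 + 0.0000 = 0.8264
  TFR = 5 × 0.8264 = 4.132
Difference = 2.397 − 4.132 = -1.735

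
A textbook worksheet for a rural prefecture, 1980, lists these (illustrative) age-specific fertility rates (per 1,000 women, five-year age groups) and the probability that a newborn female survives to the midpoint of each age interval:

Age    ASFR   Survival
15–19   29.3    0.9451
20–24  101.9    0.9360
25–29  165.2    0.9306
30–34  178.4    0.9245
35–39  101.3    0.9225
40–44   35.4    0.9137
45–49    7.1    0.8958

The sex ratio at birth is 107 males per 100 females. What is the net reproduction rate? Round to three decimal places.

1.386

Proportion female at birth = 100 / (100 + 107) = 0.48309.
Weighting each age-specific rate by interval width and survival:
  15–19: 5 × 29.3/1000 × 0.9451 = 0.13846
  20–24: 5 × 101.9/1000 × 0.9360 = 0.47689
  25–29: 5 × 165.2/1000 × 0.9306 = 0.76868
  30–34: 5 × 178.4/1000 × 0.9245 = 0.82465
  35–39: 5 × 101.3/1000 × 0.9225 = 0.46725
  40–44: 5 × 35.4/1000 × 0.9137 = 0.16172
  45–49: 5 × 7.1/1000 × 0.8958 = 0.03180
Sum = 2.86945
NRR = 0.48309 × 2.86945 = 1.38620
An NRR exceeding 1 indicates intrinsic growth under these rates.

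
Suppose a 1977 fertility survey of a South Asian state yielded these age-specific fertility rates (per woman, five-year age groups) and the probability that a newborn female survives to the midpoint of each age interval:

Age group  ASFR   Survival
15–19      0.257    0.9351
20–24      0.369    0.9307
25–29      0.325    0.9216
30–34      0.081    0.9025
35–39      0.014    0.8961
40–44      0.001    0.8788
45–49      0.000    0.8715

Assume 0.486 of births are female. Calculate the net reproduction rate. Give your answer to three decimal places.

Proportion female at birth = 0.486.
Per-age-group product (5 × ASFR × survival probability):
  15–19: 5 × 0.257 × 0.9351 = 1.20160
  20–24: 5 × 0.369 × 0.9307 = 1.71714
  25–29: 5 × 0.325 × 0.9216 = 1.49760
  30–34: 5 × 0.081 × 0.9025 = 0.36551
  35–39: 5 × 0.014 × 0.8961 = 0.06273
  40–44: 5 × 0.001 × 0.8788 = 0.00439
  45–49: 5 × 0.000 × 0.8715 = 0.00000
Sum = 4.84897
NRR = 0.486 × 4.84897 = 2.35660
An NRR exceeding 1 indicates intrinsic growth under these rates.

2.357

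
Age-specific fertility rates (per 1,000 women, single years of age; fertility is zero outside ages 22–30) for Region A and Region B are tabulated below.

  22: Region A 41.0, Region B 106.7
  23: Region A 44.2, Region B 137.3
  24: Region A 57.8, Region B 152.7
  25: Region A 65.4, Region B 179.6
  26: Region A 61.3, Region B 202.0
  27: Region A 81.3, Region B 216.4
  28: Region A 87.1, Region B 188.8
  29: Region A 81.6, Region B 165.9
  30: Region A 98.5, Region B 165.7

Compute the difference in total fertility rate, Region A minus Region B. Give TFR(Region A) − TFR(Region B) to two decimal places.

-0.90

Region A:
  Sum of ASFRs = 41.0 + 44.2 + 57.8 + 65.4 + 61.3 + 81.3 + 87.1 + 81.6 + 98.5 = 618.2
  TFR = 618.2 / 1000 = 0.6182
Region B:
  Sum of ASFRs = 106.7 + 137.3 + 152.7 + 179.6 + 202.0 + 216.4 + 188.8 + 165.9 + 165.7 = 1515.1
  TFR = 1515.1 / 1000 = 1.5151
Difference = 0.6182 − 1.5151 = -0.8969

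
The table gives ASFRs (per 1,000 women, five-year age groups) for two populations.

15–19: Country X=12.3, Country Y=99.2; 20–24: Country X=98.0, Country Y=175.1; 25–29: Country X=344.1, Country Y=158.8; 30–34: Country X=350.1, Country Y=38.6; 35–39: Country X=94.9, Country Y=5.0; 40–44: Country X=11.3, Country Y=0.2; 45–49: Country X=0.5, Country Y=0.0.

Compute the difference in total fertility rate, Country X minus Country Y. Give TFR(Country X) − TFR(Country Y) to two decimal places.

2.17

Country X:
  Sum of ASFRs = 12.3 + 98.0 + 344.1 + 350.1 + 94.9 + 11.3 + 0.5 = 911.2
  TFR = 5 × 911.2 / 1000 = 4.556
Country Y:
  Sum of ASFRs = 99.2 + 175.1 + 158.8 + 38.6 + 5.0 + 0.2 + 0.0 = 476.9
  TFR = 5 × 476.9 / 1000 = 2.3845
Difference = 4.556 − 2.3845 = 2.1715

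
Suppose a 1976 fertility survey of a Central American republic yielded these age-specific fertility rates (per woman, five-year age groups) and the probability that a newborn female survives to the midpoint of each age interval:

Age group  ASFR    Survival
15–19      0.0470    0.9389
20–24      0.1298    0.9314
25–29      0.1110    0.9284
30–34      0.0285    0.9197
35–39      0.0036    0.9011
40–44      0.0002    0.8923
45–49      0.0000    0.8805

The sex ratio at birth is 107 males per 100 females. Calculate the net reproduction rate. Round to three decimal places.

0.719

Proportion female at birth = 100 / (100 + 107) = 0.48309.
Per-age-group product (5 × ASFR × survival probability):
  15–19: 5 × 0.0470 × 0.9389 = 0.22064
  20–24: 5 × 0.1298 × 0.9314 = 0.60448
  25–29: 5 × 0.1110 × 0.9284 = 0.51526
  30–34: 5 × 0.0285 × 0.9197 = 0.13106
  35–39: 5 × 0.0036 × 0.9011 = 0.01622
  40–44: 5 × 0.0002 × 0.8923 = 0.00089
  45–49: 5 × 0.0000 × 0.8805 = 0.00000
Sum = 1.48855
NRR = 0.48309 × 1.48855 = 0.71910
An NRR under 1 implies long-run decline under these rates.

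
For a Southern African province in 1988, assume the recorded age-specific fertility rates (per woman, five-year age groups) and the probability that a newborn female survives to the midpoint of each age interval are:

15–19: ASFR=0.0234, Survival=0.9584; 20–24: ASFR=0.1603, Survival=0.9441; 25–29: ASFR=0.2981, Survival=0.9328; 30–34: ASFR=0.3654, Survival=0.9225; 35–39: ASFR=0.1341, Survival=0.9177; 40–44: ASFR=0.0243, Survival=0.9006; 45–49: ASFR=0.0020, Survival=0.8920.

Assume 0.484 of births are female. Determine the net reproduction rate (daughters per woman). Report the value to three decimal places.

Proportion female at birth = 0.484.
Each age group contributes 5 × ASFR × survival:
  15–19: 5 × 0.0234 × 0.9584 = 0.11213
  20–24: 5 × 0.1603 × 0.9441 = 0.75670
  25–29: 5 × 0.2981 × 0.9328 = 1.39034
  30–34: 5 × 0.3654 × 0.9225 = 1.68541
  35–39: 5 × 0.1341 × 0.9177 = 0.61532
  40–44: 5 × 0.0243 × 0.9006 = 0.10942
  45–49: 5 × 0.0020 × 0.8920 = 0.00892
Sum = 4.67824
NRR = 0.484 × 4.67824 = 2.26427
An NRR exceeding 1 indicates intrinsic growth under these rates.

2.264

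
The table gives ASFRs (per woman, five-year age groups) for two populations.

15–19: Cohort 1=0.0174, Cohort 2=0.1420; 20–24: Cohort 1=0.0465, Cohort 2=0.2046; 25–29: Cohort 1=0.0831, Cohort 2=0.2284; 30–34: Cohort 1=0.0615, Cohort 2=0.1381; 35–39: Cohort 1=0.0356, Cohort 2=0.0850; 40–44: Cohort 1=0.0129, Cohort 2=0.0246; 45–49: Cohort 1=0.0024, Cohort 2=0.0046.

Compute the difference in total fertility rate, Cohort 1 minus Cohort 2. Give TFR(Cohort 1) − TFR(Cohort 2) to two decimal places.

-2.84

Cohort 1:
  Sum of ASFRs = 0.0174 + 0.0465 + 0.0831 + 0.0615 + 0.0356 + 0.0129 + 0.0024 = 0.2594
  TFR = 5 × 0.2594 = 1.297
Cohort 2:
  Sum of ASFRs = 0.1420 + 0.2046 + 0.2284 + 0.1381 + 0.0850 + 0.0246 + 0.0046 = 0.8273
  TFR = 5 × 0.8273 = 4.1365
Difference = 1.297 − 4.1365 = -2.8395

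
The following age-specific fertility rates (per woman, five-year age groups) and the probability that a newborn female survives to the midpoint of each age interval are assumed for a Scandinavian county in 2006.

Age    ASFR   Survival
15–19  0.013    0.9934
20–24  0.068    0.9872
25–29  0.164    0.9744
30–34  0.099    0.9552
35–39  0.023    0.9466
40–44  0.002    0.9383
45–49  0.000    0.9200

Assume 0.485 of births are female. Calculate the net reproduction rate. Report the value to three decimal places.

Proportion female at birth = 0.485.
Survival-weighted fertility by age (5·fₓ·Sₓ):
  15–19: 5 × 0.013 × 0.9934 = 0.06457
  20–24: 5 × 0.068 × 0.9872 = 0.33565
  25–29: 5 × 0.164 × 0.9744 = 0.79901
  30–34: 5 × 0.099 × 0.9552 = 0.47282
  35–39: 5 × 0.023 × 0.9466 = 0.10886
  40–44: 5 × 0.002 × 0.9383 = 0.00938
  45–49: 5 × 0.000 × 0.9200 = 0.00000
Sum = 1.79029
NRR = 0.485 × 1.79029 = 0.86829
An NRR under 1 implies long-run decline under these rates.

0.868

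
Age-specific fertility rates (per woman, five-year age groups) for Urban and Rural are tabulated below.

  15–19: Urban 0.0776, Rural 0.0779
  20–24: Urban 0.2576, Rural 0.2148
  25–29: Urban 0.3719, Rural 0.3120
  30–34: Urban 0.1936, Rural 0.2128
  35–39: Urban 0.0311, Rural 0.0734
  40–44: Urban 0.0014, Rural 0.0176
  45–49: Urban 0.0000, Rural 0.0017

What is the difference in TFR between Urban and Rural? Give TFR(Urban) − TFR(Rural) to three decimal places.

0.115

Urban:
  Sum of ASFRs = 0.0776 + 0.2576 + 0.3719 + 0.1936 + 0.0311 + 0.0014 + 0.0000 = 0.9332
  TFR = 5 × 0.9332 = 4.666
Rural:
  Sum of ASFRs = 0.0779 + 0.2148 + 0.3120 + 0.2128 + 0.0734 + 0.0176 + 0.0017 = 0.9102
  TFR = 5 × 0.9102 = 4.551
Difference = 4.666 − 4.551 = 0.115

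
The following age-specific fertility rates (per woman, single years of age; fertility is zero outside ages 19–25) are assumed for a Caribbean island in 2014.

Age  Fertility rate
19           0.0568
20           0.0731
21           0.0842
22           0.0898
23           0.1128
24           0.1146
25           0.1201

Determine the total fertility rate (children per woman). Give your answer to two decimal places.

Sum of ASFRs = 0.0568 + 0.0731 + 0.0842 + 0.0898 + 0.1128 + 0.1146 + 0.1201 = 0.6514
TFR = 0.6514

0.65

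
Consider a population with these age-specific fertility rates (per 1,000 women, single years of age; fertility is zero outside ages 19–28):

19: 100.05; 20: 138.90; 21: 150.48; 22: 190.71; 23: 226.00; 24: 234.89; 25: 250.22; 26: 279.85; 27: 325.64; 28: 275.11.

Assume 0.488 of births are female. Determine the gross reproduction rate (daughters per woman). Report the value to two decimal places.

Proportion female at birth = 0.488.
Sum of ASFRs = 100.05 + 138.90 + 150.48 + 190.71 + 226.00 + 234.89 + 250.22 + 279.85 + 325.64 + 275.11 = 2171.85
TFR = 2171.85 / 1000 = 2.17185
GRR = 0.488 × 2.17185 = 1.05986

1.06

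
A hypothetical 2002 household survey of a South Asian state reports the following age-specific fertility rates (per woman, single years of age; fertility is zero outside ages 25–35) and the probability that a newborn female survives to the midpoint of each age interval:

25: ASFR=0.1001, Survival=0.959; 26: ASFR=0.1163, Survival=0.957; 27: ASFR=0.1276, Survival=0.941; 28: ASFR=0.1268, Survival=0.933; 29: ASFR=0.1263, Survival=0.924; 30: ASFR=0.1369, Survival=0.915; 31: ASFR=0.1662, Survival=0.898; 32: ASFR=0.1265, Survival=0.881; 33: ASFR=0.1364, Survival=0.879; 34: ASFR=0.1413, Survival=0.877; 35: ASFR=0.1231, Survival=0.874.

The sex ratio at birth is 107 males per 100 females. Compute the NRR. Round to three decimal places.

Proportion female at birth = 100 / (100 + 107) = 0.48309.
Survival-weighted fertility by age (1·fₓ·Sₓ):
  25: 1 × 0.1001 × 0.959 = 0.09600
  26: 1 × 0.1163 × 0.957 = 0.11130
  27: 1 × 0.1276 × 0.941 = 0.12007
  28: 1 × 0.1268 × 0.933 = 0.11830
  29: 1 × 0.1263 × 0.924 = 0.11670
  30: 1 × 0.1369 × 0.915 = 0.12526
  31: 1 × 0.1662 × 0.898 = 0.14925
  32: 1 × 0.1265 × 0.881 = 0.11145
  33: 1 × 0.1364 × 0.879 = 0.11990
  34: 1 × 0.1413 × 0.877 = 0.12392
  35: 1 × 0.1231 × 0.874 = 0.10759
Sum = 1.29974
NRR = 0.48309 × 1.29974 = 0.62789
NRR < 1, so the cohort does not fully replace itself.

0.628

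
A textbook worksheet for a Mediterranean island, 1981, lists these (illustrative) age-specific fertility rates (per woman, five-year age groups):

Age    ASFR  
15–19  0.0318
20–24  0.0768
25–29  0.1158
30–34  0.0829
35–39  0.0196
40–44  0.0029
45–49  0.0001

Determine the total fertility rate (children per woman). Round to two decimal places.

1.65

Sum of ASFRs = 0.0318 + 0.0768 + 0.1158 + 0.0829 + 0.0196 + 0.0029 + 0.0001 = 0.3299
TFR = 5 × 0.3299 = 1.6495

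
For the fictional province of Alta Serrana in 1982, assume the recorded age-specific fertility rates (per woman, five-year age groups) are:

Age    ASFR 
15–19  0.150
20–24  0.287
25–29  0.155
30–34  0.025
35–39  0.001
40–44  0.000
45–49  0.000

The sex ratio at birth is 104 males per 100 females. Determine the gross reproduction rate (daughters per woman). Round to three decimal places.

1.515

Proportion female at birth = 100 / (100 + 104) = 0.49020.
Sum of ASFRs = 0.150 + 0.287 + 0.155 + 0.025 + 0.001 + 0.000 + 0.000 = 0.618
TFR = 5 × 0.618 = 3.09
GRR = 0.49020 × 3.09 = 1.51472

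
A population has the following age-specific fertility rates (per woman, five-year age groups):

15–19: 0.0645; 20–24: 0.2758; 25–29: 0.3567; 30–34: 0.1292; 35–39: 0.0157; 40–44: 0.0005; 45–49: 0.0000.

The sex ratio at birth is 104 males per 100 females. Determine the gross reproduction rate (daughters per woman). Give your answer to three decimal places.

Proportion female at birth = 100 / (100 + 104) = 0.49020.
Sum of ASFRs = 0.0645 + 0.2758 + 0.3567 + 0.1292 + 0.0157 + 0.0005 + 0.0000 = 0.8424
TFR = 5 × 0.8424 = 4.212
GRR = 0.49020 × 4.212 = 2.06472

2.065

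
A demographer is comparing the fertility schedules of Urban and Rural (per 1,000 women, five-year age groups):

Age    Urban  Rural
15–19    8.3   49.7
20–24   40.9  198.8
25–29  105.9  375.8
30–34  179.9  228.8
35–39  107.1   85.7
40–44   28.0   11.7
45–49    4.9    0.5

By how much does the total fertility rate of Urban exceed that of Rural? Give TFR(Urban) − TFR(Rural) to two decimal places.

-2.38

Urban:
  Sum of ASFRs = 8.3 + 40.9 + 105.9 + 179.9 + 107.1 + 28.0 + 4.9 = 475.0
  TFR = 5 × 475.0 / 1000 = 2.375
Rural:
  Sum of ASFRs = 49.7 + 198.8 + 375.8 + 228.8 + 85.7 + 11.7 + 0.5 = 951.0
  TFR = 5 × 951.0 / 1000 = 4.755
Difference = 2.375 − 4.755 = -2.38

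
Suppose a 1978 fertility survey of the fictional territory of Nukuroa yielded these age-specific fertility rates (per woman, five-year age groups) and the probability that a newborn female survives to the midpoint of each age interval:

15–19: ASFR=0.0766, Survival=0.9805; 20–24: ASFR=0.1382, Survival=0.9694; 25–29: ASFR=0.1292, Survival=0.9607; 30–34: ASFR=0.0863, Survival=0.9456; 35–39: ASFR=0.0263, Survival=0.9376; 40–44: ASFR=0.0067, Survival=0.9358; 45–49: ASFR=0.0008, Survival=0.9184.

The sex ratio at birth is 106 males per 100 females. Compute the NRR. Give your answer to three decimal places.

Proportion female at birth = 100 / (100 + 106) = 0.48544.
Weighting each age-specific rate by interval width and survival:
  15–19: 5 × 0.0766 × 0.9805 = 0.37553
  20–24: 5 × 0.1382 × 0.9694 = 0.66986
  25–29: 5 × 0.1292 × 0.9607 = 0.62061
  30–34: 5 × 0.0863 × 0.9456 = 0.40803
  35–39: 5 × 0.0263 × 0.9376 = 0.12329
  40–44: 5 × 0.0067 × 0.9358 = 0.03135
  45–49: 5 × 0.0008 × 0.9184 = 0.00367
Sum = 2.23234
NRR = 0.48544 × 2.23234 = 1.08367

1.084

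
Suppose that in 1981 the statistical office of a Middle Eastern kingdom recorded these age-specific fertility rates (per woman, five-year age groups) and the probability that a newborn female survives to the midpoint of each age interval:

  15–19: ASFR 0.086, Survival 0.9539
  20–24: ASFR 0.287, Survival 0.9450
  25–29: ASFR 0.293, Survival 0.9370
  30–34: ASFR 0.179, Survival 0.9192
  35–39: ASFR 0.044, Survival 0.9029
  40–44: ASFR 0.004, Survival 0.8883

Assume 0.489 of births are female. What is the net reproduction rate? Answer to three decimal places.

2.043

Proportion female at birth = 0.489.
Weighting each age-specific rate by interval width and survival:
  15–19: 5 × 0.086 × 0.9539 = 0.41018
  20–24: 5 × 0.287 × 0.9450 = 1.35608
  25–29: 5 × 0.293 × 0.9370 = 1.37271
  30–34: 5 × 0.179 × 0.9192 = 0.82268
  35–39: 5 × 0.044 × 0.9029 = 0.19864
  40–44: 5 × 0.004 × 0.8883 = 0.01777
Sum = 4.17806
NRR = 0.489 × 4.17806 = 2.04307
An NRR exceeding 1 indicates intrinsic growth under these rates.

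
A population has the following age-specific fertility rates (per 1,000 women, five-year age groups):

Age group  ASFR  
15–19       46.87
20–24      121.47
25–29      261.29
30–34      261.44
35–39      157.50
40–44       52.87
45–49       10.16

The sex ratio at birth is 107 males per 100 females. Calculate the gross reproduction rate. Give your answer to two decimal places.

2.20

Proportion female at birth = 100 / (100 + 107) = 0.48309.
Sum of ASFRs = 46.87 + 121.47 + 261.29 + 261.44 + 157.50 + 52.87 + 10.16 = 911.60
TFR = 5 × 911.60 / 1000 = 4.558
GRR = 0.48309 × 4.558 = 2.20192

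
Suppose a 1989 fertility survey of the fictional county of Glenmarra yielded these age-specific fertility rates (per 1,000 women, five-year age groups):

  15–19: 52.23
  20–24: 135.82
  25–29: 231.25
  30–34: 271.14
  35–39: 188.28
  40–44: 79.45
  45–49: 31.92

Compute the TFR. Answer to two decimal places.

4.95

Sum of ASFRs = 52.23 + 135.82 + 231.25 + 271.14 + 188.28 + 79.45 + 31.92 = 990.09
TFR = 5 × 990.09 / 1000 = 4.95045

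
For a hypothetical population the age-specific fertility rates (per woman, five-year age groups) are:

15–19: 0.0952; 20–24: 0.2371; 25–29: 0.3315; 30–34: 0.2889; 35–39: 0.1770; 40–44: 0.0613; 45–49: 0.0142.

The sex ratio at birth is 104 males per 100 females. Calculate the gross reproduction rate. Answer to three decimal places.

2.954

Proportion female at birth = 100 / (100 + 104) = 0.49020.
Sum of ASFRs = 0.0952 + 0.2371 + 0.3315 + 0.2889 + 0.1770 + 0.0613 + 0.0142 = 1.2052
TFR = 5 × 1.2052 = 6.026
GRR = 0.49020 × 6.026 = 2.95395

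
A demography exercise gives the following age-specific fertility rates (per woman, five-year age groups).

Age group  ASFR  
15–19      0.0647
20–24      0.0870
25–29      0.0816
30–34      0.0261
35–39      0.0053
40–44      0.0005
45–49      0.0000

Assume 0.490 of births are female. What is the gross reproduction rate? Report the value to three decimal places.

0.650

Proportion female at birth = 0.490.
Sum of ASFRs = 0.0647 + 0.0870 + 0.0816 + 0.0261 + 0.0053 + 0.0005 + 0.0000 = 0.2652
TFR = 5 × 0.2652 = 1.326
GRR = 0.490 × 1.326 = 0.64974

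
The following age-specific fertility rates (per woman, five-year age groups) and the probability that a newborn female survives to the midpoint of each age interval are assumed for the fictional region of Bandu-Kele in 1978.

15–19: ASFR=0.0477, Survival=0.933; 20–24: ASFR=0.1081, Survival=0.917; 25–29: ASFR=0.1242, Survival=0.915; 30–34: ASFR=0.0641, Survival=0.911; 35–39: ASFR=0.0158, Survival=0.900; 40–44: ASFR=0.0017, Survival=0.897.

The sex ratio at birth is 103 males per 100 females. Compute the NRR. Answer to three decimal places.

0.816

Proportion female at birth = 100 / (100 + 103) = 0.49261.
Survival-weighted fertility by age (5·fₓ·Sₓ):
  15–19: 5 × 0.0477 × 0.933 = 0.22252
  20–24: 5 × 0.1081 × 0.917 = 0.49564
  25–29: 5 × 0.1242 × 0.915 = 0.56822
  30–34: 5 × 0.0641 × 0.911 = 0.29198
  35–39: 5 × 0.0158 × 0.900 = 0.07110
  40–44: 5 × 0.0017 × 0.897 = 0.00762
Sum = 1.65708
NRR = 0.49261 × 1.65708 = 0.81629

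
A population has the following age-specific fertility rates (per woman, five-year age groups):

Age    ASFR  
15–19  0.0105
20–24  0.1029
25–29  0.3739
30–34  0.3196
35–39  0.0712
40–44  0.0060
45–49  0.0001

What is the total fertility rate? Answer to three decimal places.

Sum of ASFRs = 0.0105 + 0.1029 + 0.3739 + 0.3196 + 0.0712 + 0.0060 + 0.0001 = 0.8842
TFR = 5 × 0.8842 = 4.421

4.421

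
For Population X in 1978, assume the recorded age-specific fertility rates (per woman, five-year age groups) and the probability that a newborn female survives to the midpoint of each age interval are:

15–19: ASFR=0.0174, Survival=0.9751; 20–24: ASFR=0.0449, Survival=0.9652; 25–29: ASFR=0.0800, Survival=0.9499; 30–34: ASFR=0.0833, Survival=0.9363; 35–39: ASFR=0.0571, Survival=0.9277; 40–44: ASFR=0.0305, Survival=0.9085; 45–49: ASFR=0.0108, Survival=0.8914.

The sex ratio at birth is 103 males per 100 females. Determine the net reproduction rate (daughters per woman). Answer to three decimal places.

0.750

Proportion female at birth = 100 / (100 + 103) = 0.49261.
Weighting each age-specific rate by interval width and survival:
  15–19: 5 × 0.0174 × 0.9751 = 0.08483
  20–24: 5 × 0.0449 × 0.9652 = 0.21669
  25–29: 5 × 0.0800 × 0.9499 = 0.37996
  30–34: 5 × 0.0833 × 0.9363 = 0.38997
  35–39: 5 × 0.0571 × 0.9277 = 0.26486
  40–44: 5 × 0.0305 × 0.9085 = 0.13855
  45–49: 5 × 0.0108 × 0.8914 = 0.04814
Sum = 1.52300
NRR = 0.49261 × 1.52300 = 0.75025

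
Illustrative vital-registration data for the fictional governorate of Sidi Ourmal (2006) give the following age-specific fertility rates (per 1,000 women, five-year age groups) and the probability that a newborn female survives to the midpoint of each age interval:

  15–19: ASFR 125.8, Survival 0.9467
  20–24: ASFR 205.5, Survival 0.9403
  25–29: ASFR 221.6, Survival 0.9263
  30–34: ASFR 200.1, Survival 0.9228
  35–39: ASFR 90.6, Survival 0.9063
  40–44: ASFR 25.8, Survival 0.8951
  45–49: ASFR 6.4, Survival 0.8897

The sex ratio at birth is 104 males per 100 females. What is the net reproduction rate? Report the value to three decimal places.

1.993

Proportion female at birth = 100 / (100 + 104) = 0.49020.
Per-age-group product (5 × ASFR × survival probability):
  15–19: 5 × 125.8/1000 × 0.9467 = 0.59547
  20–24: 5 × 205.5/1000 × 0.9403 = 0.96616
  25–29: 5 × 221.6/1000 × 0.9263 = 1.02634
  30–34: 5 × 200.1/1000 × 0.9228 = 0.92326
  35–39: 5 × 90.6/1000 × 0.9063 = 0.41055
  40–44: 5 × 25.8/1000 × 0.8951 = 0.11547
  45–49: 5 × 6.4/1000 × 0.8897 = 0.02847
Sum = 4.06572
NRR = 0.49020 × 4.06572 = 1.99302
With NRR above 1 the population is above replacement fertility.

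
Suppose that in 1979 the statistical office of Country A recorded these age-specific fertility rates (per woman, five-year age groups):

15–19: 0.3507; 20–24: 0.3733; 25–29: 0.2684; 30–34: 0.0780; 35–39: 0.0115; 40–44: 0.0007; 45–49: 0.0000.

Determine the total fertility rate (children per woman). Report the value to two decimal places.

Sum of ASFRs = 0.3507 + 0.3733 + 0.2684 + 0.0780 + 0.0115 + 0.0007 + 0.0000 = 1.0826
TFR = 5 × 1.0826 = 5.413

5.41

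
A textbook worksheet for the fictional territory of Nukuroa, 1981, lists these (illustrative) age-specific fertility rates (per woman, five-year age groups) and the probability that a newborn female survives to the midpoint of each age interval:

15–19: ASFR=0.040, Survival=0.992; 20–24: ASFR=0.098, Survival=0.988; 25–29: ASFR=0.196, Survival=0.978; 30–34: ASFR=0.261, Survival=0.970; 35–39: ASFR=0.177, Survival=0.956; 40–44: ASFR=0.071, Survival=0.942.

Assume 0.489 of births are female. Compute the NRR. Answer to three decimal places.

Proportion female at birth = 0.489.
Weighting each age-specific rate by interval width and survival:
  15–19: 5 × 0.040 × 0.992 = 0.19840
  20–24: 5 × 0.098 × 0.988 = 0.48412
  25–29: 5 × 0.196 × 0.978 = 0.95844
  30–34: 5 × 0.261 × 0.970 = 1.26585
  35–39: 5 × 0.177 × 0.956 = 0.84606
  40–44: 5 × 0.071 × 0.942 = 0.33441
Sum = 4.08728
NRR = 0.489 × 4.08728 = 1.99868
An NRR exceeding 1 indicates intrinsic growth under these rates.

1.999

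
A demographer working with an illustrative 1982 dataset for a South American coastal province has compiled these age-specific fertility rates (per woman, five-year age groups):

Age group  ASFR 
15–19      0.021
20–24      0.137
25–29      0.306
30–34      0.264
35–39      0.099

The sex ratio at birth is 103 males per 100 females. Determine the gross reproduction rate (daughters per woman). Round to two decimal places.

Proportion female at birth = 100 / (100 + 103) = 0.49261.
Sum of ASFRs = 0.021 + 0.137 + 0.306 + 0.264 + 0.099 = 0.827
TFR = 5 × 0.827 = 4.135
GRR = 0.49261 × 4.135 = 2.03694

2.04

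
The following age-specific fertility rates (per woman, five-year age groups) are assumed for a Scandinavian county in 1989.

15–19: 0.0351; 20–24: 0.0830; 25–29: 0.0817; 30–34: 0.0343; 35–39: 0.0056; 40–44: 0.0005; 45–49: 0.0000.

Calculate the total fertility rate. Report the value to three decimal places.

1.201

Sum of ASFRs = 0.0351 + 0.0830 + 0.0817 + 0.0343 + 0.0056 + 0.0005 + 0.0000 = 0.2402
TFR = 5 × 0.2402 = 1.201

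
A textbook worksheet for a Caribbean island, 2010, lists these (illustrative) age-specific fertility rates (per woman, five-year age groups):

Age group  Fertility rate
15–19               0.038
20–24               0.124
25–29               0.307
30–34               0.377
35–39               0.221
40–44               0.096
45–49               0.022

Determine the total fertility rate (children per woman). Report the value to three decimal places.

Sum of ASFRs = 0.038 + 0.124 + 0.307 + 0.377 + 0.221 + 0.096 + 0.022 = 1.185
TFR = 5 × 1.185 = 5.925

5.925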